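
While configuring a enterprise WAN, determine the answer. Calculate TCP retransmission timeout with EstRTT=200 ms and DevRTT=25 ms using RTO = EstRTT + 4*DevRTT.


Given: EstRTT = 200 ms, DevRTT = 25 ms
Timeout = EstRTT + 4 * DevRTT
4 * DevRTT = 4 * 25 = 100
Timeout = 200 + 100 = 300 ms

300


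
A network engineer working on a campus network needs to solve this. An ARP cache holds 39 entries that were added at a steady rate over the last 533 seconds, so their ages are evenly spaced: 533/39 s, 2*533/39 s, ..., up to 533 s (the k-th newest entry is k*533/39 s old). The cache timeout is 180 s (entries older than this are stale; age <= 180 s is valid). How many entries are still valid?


Ages are k * 533/39 s for k = 1..39 (spacing = 13.6667 s).
Entry k is valid iff k * 533/39 <= 180 iff k <= 39 * 180 / 533 = 13.1707
n_valid = floor(13.1707) = 13
(n_stale = 39 - 13 = 26)

13


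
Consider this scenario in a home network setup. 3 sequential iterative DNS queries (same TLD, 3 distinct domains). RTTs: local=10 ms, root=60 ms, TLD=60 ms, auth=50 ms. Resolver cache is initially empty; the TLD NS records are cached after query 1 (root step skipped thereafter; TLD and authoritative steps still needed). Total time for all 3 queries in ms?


Lookup 1 (cold cache): local + root + TLD + auth = 10 + 60 + 60 + 50 = 180 ms
Lookups 2..3 (TLD NS cached -> skip root; new domain -> still ask TLD and auth): local + TLD + auth = 10 + 60 + 50 = 120 ms each
Remaining 2 lookups: 2 * 120 = 240 ms
Total = 180 + 240 = 420 ms

420


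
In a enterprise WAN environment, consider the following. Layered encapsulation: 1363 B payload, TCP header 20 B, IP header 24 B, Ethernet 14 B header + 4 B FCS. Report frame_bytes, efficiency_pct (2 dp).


TCP segment = 1363 + 20 = 1383 B
IP packet = 1383 + 24 = 1407 B
Ethernet frame = 1407 + 14 + 4 = 1425 B
Efficiency = app / frame = 1363 / 1425 = 0.956491 = 95.6491% -> 95.65% (2 dp)

1425, 95.65


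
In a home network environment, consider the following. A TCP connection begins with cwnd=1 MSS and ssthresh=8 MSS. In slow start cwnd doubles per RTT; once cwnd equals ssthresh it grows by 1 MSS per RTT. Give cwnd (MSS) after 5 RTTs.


RTT 0: cwnd = 1 MSS (initial)
RTT 1: cwnd = 2 MSS (slow start, doubled)
RTT 2: cwnd = 4 MSS (slow start, doubled)
RTT 3: cwnd = 8 MSS (slow start, doubled)
RTT 4: cwnd = 9 MSS (congestion avoidance, +1)
RTT 5: cwnd = 10 MSS (congestion avoidance, +1)

10


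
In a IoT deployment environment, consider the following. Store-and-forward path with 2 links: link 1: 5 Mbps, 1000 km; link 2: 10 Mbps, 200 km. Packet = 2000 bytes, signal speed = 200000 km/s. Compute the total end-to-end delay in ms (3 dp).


Packet = 2000 bytes = 16000 bits. Store-and-forward: sum (t_trans + t_prop) per link.
Link 1: t_trans = 16000/(5*10^6) s = 3.2000 ms; t_prop = 1000/200000 s = 5.0000 ms; subtotal = 8.2000 ms
Link 2: t_trans = 16000/(10*10^6) s = 1.6000 ms; t_prop = 200/200000 s = 1.0000 ms; subtotal = 2.6000 ms
End-to-end = 8.2000 + 2.6000 = 10.8000 ms -> 10.800 ms (3 dp)

10.800


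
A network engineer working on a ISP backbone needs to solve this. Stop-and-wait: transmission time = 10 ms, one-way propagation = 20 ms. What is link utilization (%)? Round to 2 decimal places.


Given: Ttrans = 10 ms, Tprop = 20 ms
RTT = 2 * Tprop = 2 * 20 = 40 ms
U = Ttrans / (Ttrans + RTT)
U = 10 / (10 + 40)
U = 10 / 50 = 0.2
U% = 20.00%

20.00


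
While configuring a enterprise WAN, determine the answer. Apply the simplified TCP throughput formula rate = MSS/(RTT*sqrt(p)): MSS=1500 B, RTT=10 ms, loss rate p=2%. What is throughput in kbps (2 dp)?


Given: MSS = 1500 bytes, RTT = 10 ms, loss = 2%
RTT in seconds = 10 / 1000 = 0.01
Loss rate = 2% = 0.02
sqrt(loss) = sqrt(0.02) = 0.141421356237
Throughput (bytes/s) = 1500 / (0.01 * 0.141421356237) = 1060660.1718
Throughput (kbps) = 1060660.1718 * 8 / 1000 = 8485.281374 -> 8485.28 kbps (2 dp)

8485.28


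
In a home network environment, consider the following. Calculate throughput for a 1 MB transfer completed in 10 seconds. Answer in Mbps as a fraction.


Given: file = 1 MB, time = 10 s
File in Mb = 1 * 8 = 8 Mb
Throughput = 8 / 10 Mbps
Throughput = 4/5 Mbps

4/5


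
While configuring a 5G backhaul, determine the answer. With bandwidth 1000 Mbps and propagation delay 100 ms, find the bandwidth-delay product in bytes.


Given: bandwidth = 1000 Mbps, delay = 100 ms
BDP in bits = 1000 * 10^6 * 100 / 1000
BDP in bits = 100000000
BDP in bytes = 100000000 / 8 = 12500000

12500000


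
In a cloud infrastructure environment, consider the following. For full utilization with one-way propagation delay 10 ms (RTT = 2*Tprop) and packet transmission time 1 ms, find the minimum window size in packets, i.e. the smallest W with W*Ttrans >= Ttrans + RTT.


Given: Ttrans = 1 ms, RTT = 20 ms (= 2 * Tprop, Tprop = 10 ms)
Time until first ACK returns = Ttrans + RTT = 1 + 20 = 21 ms
Need W * Ttrans >= Ttrans + RTT  ->  W >= (Ttrans + RTT) / Ttrans
(Ttrans + RTT) / Ttrans = 21 / 1 = 21
W_min = ceil(21) = 21

21


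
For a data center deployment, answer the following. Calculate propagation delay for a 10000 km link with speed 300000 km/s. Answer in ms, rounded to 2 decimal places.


Given: distance = 10000 km, speed = 300000 km/s
Delay = distance / speed = 10000 / 300000 seconds
Delay in ms = 10000 * 1000 / 300000
Delay = 33.3333 ms
Rounded to 2 dp = 33.33 ms

33.33


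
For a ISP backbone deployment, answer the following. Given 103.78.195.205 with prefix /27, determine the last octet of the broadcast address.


Given: IP = 103.78.195.205, prefix = /27
Host bits = 32 - 27 = 5
Network last octet = 205 AND mask = 192
Host part size = 2^5 - 1 = 31
Broadcast last octet = 192 OR 31 = 223

223


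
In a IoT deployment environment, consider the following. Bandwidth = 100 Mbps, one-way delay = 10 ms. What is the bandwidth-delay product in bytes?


Given: bandwidth = 100 Mbps, delay = 10 ms
BDP in bits = 100 * 10^6 * 10 / 1000
BDP in bits = 1000000
BDP in bytes = 1000000 / 8 = 125000

125000


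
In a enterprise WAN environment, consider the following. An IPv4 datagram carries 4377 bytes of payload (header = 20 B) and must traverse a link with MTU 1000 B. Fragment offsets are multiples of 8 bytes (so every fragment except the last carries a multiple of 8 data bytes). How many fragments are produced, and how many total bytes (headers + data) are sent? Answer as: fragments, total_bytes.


Max data per non-final fragment = floor((MTU - header)/8)*8 = floor((1000 - 20)/8)*8 = floor(980/8)*8 = 976 B
Final fragment needs no 8-byte alignment: it can carry up to MTU - header = 980 B
Non-final fragments needed = ceil((payload - 980) / 976) = ceil(3397/976) = ceil(3.4805) = 4
Number of fragments = 4 + 1 = 5
Fragment sizes (data): 4 * 976 B + 473 B (last, 473 <= 980 OK)
Total bytes sent = payload + n_frags * header = 4377 + 5*20 = 4377 + 100 = 4477 B

5, 4477


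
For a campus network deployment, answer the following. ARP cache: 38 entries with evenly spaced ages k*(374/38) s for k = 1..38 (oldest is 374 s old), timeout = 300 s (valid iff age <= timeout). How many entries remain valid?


Ages are k * 374/38 s for k = 1..38 (spacing = 9.8421 s).
Entry k is valid iff k * 374/38 <= 300 iff k <= 38 * 300 / 374 = 30.4813
n_valid = floor(30.4813) = 30
(n_stale = 38 - 30 = 8)

30


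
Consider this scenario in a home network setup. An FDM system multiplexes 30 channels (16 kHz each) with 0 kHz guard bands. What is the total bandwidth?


Given: 30 channels, 16 kHz each, guard = 0 kHz
Channel bandwidth = 30 * 16 = 480 kHz
Guard bands = 29 gaps * 0 kHz = 0 kHz
Total = 480 + 0 = 480 kHz

480


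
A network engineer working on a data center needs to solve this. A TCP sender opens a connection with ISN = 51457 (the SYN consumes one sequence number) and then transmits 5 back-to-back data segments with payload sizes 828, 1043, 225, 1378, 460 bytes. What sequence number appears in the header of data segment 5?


The SYN occupies sequence number ISN = 51457, so the first data byte is ISN + 1 = 51458.
SEQ of data segment i = (ISN + 1) + sum of payload sizes of segments 1..i-1.
Segment 1: SEQ = 51458, payload = 828 bytes
Segment 2: SEQ = 52286, payload = 1043 bytes
Segment 3: SEQ = 53329, payload = 225 bytes
Segment 4: SEQ = 53554, payload = 1378 bytes
Segment 5: SEQ = 54932, payload = 460 bytes
SEQ of segment 5 = 51458 + 828 + 1043 + 225 + 1378 = 54932

54932


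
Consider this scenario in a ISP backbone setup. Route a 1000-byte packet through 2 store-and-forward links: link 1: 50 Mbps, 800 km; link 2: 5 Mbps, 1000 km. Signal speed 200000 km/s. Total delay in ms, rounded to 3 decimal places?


Packet = 1000 bytes = 8000 bits. Store-and-forward: sum (t_trans + t_prop) per link.
Link 1: t_trans = 8000/(50*10^6) s = 0.1600 ms; t_prop = 800/200000 s = 4.0000 ms; subtotal = 4.1600 ms
Link 2: t_trans = 8000/(5*10^6) s = 1.6000 ms; t_prop = 1000/200000 s = 5.0000 ms; subtotal = 6.6000 ms
End-to-end = 4.1600 + 6.6000 = 10.7600 ms -> 10.760 ms (3 dp)

10.760


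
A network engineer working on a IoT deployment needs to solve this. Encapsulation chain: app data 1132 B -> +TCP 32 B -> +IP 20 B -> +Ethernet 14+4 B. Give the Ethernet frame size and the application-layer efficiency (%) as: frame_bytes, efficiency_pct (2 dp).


TCP segment = 1132 + 32 = 1164 B
IP packet = 1164 + 20 = 1184 B
Ethernet frame = 1184 + 14 + 4 = 1202 B
Efficiency = app / frame = 1132 / 1202 = 0.941764 = 94.1764% -> 94.18% (2 dp)

1202, 94.18


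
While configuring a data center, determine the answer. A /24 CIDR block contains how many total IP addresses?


Given: CIDR prefix /24
Host bits = 32 - 24 = 8
Total addresses = 2^8 = 256

256


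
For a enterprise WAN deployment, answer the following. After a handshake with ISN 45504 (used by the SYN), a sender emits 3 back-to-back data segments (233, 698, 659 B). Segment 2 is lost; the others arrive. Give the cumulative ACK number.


SYN uses sequence number 45504; first data byte = ISN + 1 = 45505.
Segment 1: SEQ = 45505, len = 233 B, covers [45505, 45737]
Segment 2: SEQ = 45738, len = 698 B, covers [45738, 46435] [LOST]
Segment 3: SEQ = 46436, len = 659 B, covers [46436, 47094]
In-order data received: bytes [45505, 45737] (segments 1..1).
Segment 2 missing -> gap begins at byte 45738; later segments buffered out of order.
Cumulative ACK = next expected in-order byte = 45505 + 233 = 45738

45738


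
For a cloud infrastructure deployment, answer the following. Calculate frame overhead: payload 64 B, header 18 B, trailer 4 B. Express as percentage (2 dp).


Given: payload = 64 B, header = 18 B, trailer = 4 B
Overhead bytes = header + trailer = 18 + 4 = 22
Total frame = payload + overhead = 64 + 22 = 86
Overhead % = 22 / 86 * 100 = 25.5814% -> 25.58% (2 dp)

25.58


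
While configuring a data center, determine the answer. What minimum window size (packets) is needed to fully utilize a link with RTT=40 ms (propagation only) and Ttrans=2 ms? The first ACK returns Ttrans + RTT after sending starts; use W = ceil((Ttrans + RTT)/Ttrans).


Given: Ttrans = 2 ms, RTT = 40 ms (= 2 * Tprop, Tprop = 20 ms)
Time until first ACK returns = Ttrans + RTT = 2 + 40 = 42 ms
Need W * Ttrans >= Ttrans + RTT  ->  W >= (Ttrans + RTT) / Ttrans
(Ttrans + RTT) / Ttrans = 42 / 2 = 21
W_min = ceil(21) = 21

21


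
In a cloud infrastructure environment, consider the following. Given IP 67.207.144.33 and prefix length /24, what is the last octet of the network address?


Given: IP = 67.207.144.33, prefix = /24
Subnet mask = 255.255.255.0
Last octet of IP: 33
Last octet of mask: 0
Network last octet = 33 AND 0 = 0

0


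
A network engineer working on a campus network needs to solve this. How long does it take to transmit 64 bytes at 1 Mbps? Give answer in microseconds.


Given: packet = 64 bytes, bandwidth = 1 Mbps
Packet in bits = 64 * 8 = 512 bits
Bandwidth = 1 * 10^6 = 1000000 bps
Time = 512 / 1000000 seconds
Time in us = 512 * 10^6 / 1000000 = 512

512


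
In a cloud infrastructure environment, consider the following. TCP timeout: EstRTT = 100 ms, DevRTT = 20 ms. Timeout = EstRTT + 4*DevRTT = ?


Given: EstRTT = 100 ms, DevRTT = 20 ms
Timeout = EstRTT + 4 * DevRTT
4 * DevRTT = 4 * 20 = 80
Timeout = 100 + 80 = 180 ms

180


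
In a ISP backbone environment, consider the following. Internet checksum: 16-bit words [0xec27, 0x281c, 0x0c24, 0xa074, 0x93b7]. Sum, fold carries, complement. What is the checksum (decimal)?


Given words: [0xec27, 0x281c, 0x0c24, 0xa074, 0x93b7]
Step 1: Sum all words
Raw sum = 60455 + 10268 + 3108 + 41076 + 37815 = 152722
Step 2: Fold carry: (21650 + 2) = 21652
One's complement = ~21652 & 0xFFFF = 43883

43883


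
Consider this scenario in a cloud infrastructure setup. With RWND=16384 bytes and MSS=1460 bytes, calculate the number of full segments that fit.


Given: RWND = 16384 bytes, MSS = 1460 bytes
Full segments = floor(RWND / MSS)
Full segments = floor(16384 / 1460)
Full segments = floor(11.2219) = 11

11


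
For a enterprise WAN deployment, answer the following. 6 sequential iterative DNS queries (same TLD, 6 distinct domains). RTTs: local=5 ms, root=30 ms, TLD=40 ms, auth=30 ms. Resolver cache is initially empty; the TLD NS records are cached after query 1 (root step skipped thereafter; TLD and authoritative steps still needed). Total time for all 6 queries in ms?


Lookup 1 (cold cache): local + root + TLD + auth = 5 + 30 + 40 + 30 = 105 ms
Lookups 2..6 (TLD NS cached -> skip root; new domain -> still ask TLD and auth): local + TLD + auth = 5 + 40 + 30 = 75 ms each
Remaining 5 lookups: 5 * 75 = 375 ms
Total = 105 + 375 = 480 ms

480


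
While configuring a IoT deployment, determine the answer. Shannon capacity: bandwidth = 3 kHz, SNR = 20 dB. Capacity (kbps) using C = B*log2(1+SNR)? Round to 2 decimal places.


Given: B = 3 kHz, SNR = 20 dB
SNR linear = 10^(20/10) = 100
1 + SNR = 101
log2(101) = 6.6582114828
C = 3 * 1000 * 6.6582114828 = 19974.6344 bps
C = 19.974634 kbps -> 19.97 kbps (2 dp)

19.97


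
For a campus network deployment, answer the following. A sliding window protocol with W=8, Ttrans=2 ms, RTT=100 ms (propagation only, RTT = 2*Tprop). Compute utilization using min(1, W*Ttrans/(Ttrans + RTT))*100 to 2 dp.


Given: W = 8, Ttrans = 2 ms, RTT = 100 ms (= 2 * Tprop, Tprop = 50 ms)
Cycle time = Ttrans + RTT = 2 + 100 = 102 ms (first packet sent until its ACK returns)
W * Ttrans = 8 * 2 = 16 ms of sending per cycle
W * Ttrans / (Ttrans + RTT) = 16 / 102 = 0.156863
U = min(1, 0.156863) = 0.156863
U% = 15.69%

15.69


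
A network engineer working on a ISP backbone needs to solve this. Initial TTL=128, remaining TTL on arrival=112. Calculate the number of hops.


Given: initial TTL = 128, received TTL = 112
Hops = initial TTL - received TTL
Hops = 128 - 112 = 16

16


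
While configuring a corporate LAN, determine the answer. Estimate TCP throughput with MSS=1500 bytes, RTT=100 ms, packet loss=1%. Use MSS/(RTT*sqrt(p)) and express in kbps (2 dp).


Given: MSS = 1500 bytes, RTT = 100 ms, loss = 1%
RTT in seconds = 100 / 1000 = 0.1
Loss rate = 1% = 0.01
sqrt(loss) = sqrt(0.01) = 0.1
Throughput (bytes/s) = 1500 / (0.1 * 0.1) = 150000.0000
Throughput (kbps) = 150000.0000 * 8 / 1000 = 1200.000000 -> 1200.00 kbps (2 dp)

1200.00


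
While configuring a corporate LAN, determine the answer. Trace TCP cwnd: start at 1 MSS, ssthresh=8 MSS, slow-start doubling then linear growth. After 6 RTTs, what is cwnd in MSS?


RTT 0: cwnd = 1 MSS (initial)
RTT 1: cwnd = 2 MSS (slow start, doubled)
RTT 2: cwnd = 4 MSS (slow start, doubled)
RTT 3: cwnd = 8 MSS (slow start, doubled)
RTT 4: cwnd = 9 MSS (congestion avoidance, +1)
RTT 5: cwnd = 10 MSS (congestion avoidance, +1)
RTT 6: cwnd = 11 MSS (congestion avoidance, +1)

11


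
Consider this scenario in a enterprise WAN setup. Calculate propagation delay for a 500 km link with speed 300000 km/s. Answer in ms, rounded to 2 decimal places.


Given: distance = 500 km, speed = 300000 km/s
Delay = distance / speed = 500 / 300000 seconds
Delay in ms = 500 * 1000 / 300000
Delay = 1.6667 ms
Rounded to 2 dp = 1.67 ms

1.67


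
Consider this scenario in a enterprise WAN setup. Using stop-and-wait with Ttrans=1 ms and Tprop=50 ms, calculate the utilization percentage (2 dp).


Given: Ttrans = 1 ms, Tprop = 50 ms
RTT = 2 * Tprop = 2 * 50 = 100 ms
U = Ttrans / (Ttrans + RTT)
U = 1 / (1 + 100)
U = 1 / 101 = 0.009901
U% = 0.99%

0.99


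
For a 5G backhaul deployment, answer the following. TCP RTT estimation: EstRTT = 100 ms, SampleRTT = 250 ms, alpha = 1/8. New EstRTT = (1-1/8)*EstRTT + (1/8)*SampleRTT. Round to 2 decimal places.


Given: EstRTT = 100 ms, SampleRTT = 250 ms, alpha = 1/8
New EstRTT = (1 - alpha) * EstRTT + alpha * SampleRTT
(7/8) * 100 = 87.5
(1/8) * 250 = 31.25
New EstRTT = 87.5 + 31.25 = 118.75 ms -> 118.75 ms (2 dp)

118.75


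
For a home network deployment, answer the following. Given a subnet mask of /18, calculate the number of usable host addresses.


Given: subnet mask /18
Host bits = 32 - 18 = 14
Total addresses = 2^14 = 16384
Usable hosts = 16384 - 2 (network + broadcast) = 16382

16382


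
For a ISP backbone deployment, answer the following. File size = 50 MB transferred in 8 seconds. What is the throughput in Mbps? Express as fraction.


Given: file = 50 MB, time = 8 s
File in Mb = 50 * 8 = 400 Mb
Throughput = 400 / 8 Mbps
Throughput = 50 Mbps

50


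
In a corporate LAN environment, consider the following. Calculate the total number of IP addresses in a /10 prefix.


Given: CIDR prefix /10
Host bits = 32 - 10 = 22
Total addresses = 2^22 = 4194304

4194304


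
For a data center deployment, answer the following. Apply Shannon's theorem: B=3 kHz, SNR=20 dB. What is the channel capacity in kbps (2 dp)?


Given: B = 3 kHz, SNR = 20 dB
SNR linear = 10^(20/10) = 100
1 + SNR = 101
log2(101) = 6.6582114828
C = 3 * 1000 * 6.6582114828 = 19974.6344 bps
C = 19.974634 kbps -> 19.97 kbps (2 dp)

19.97


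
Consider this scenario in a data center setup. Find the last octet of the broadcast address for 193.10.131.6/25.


Given: IP = 193.10.131.6, prefix = /25
Host bits = 32 - 25 = 7
Network last octet = 6 AND mask = 0
Host part size = 2^7 - 1 = 127
Broadcast last octet = 0 OR 127 = 127

127


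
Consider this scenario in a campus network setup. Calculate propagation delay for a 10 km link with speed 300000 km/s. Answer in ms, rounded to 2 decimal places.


Given: distance = 10 km, speed = 300000 km/s
Delay = distance / speed = 10 / 300000 seconds
Delay in ms = 10 * 1000 / 300000
Delay = 0.0333 ms
Rounded to 2 dp = 0.03 ms

0.03


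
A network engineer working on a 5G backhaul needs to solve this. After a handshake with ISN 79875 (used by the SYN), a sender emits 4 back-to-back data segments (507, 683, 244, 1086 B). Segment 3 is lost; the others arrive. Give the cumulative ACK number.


SYN uses sequence number 79875; first data byte = ISN + 1 = 79876.
Segment 1: SEQ = 79876, len = 507 B, covers [79876, 80382]
Segment 2: SEQ = 80383, len = 683 B, covers [80383, 81065]
Segment 3: SEQ = 81066, len = 244 B, covers [81066, 81309] [LOST]
Segment 4: SEQ = 81310, len = 1086 B, covers [81310, 82395]
In-order data received: bytes [79876, 81065] (segments 1..2).
Segment 3 missing -> gap begins at byte 81066; later segments buffered out of order.
Cumulative ACK = next expected in-order byte = 79876 + 507 + 683 = 81066

81066


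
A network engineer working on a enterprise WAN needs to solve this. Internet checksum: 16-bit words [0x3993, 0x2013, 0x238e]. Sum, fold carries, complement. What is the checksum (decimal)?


Given words: [0x3993, 0x2013, 0x238e]
Step 1: Sum all words
Raw sum = 14739 + 8211 + 9102 = 32052
One's complement = ~32052 & 0xFFFF = 33483

33483


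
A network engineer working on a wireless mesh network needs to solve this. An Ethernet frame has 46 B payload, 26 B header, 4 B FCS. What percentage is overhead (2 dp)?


Given: payload = 46 B, header = 26 B, trailer = 4 B
Overhead bytes = header + trailer = 26 + 4 = 30
Total frame = payload + overhead = 46 + 30 = 76
Overhead % = 30 / 76 * 100 = 39.4737% -> 39.47% (2 dp)

39.47


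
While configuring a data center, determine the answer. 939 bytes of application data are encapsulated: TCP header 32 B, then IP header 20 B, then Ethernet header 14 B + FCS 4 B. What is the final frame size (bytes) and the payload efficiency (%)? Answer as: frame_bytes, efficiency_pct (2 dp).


TCP segment = 939 + 32 = 971 B
IP packet = 971 + 20 = 991 B
Ethernet frame = 991 + 14 + 4 = 1009 B
Efficiency = app / frame = 939 / 1009 = 0.930624 = 93.0624% -> 93.06% (2 dp)

1009, 93.06


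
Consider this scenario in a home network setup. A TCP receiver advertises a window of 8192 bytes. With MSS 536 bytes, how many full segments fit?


Given: RWND = 8192 bytes, MSS = 536 bytes
Full segments = floor(RWND / MSS)
Full segments = floor(8192 / 536)
Full segments = floor(15.2836) = 15

15


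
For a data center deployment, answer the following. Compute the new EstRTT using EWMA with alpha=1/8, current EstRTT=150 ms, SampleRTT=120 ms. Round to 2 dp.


Given: EstRTT = 150 ms, SampleRTT = 120 ms, alpha = 1/8
New EstRTT = (1 - alpha) * EstRTT + alpha * SampleRTT
(7/8) * 150 = 131.25
(1/8) * 120 = 15
New EstRTT = 131.25 + 15 = 146.25 ms -> 146.25 ms (2 dp)

146.25


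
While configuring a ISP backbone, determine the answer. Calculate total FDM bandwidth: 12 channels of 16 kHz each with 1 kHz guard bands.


Given: 12 channels, 16 kHz each, guard = 1 kHz
Channel bandwidth = 12 * 16 = 192 kHz
Guard bands = 11 gaps * 1 kHz = 11 kHz
Total = 192 + 11 = 203 kHz

203


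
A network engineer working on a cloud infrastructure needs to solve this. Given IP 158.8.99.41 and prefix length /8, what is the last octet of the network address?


Given: IP = 158.8.99.41, prefix = /8
Subnet mask = 255.0.0.0
Last octet of IP: 41
Last octet of mask: 0
Network last octet = 41 AND 0 = 0

0


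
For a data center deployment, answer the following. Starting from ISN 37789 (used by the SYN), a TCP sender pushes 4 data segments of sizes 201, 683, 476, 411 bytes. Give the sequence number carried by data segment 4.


The SYN occupies sequence number ISN = 37789, so the first data byte is ISN + 1 = 37790.
SEQ of data segment i = (ISN + 1) + sum of payload sizes of segments 1..i-1.
Segment 1: SEQ = 37790, payload = 201 bytes
Segment 2: SEQ = 37991, payload = 683 bytes
Segment 3: SEQ = 38674, payload = 476 bytes
Segment 4: SEQ = 39150, payload = 411 bytes
SEQ of segment 4 = 37790 + 201 + 683 + 476 = 39150

39150


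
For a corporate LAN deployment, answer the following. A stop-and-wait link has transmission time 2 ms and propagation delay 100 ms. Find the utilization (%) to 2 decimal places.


Given: Ttrans = 2 ms, Tprop = 100 ms
RTT = 2 * Tprop = 2 * 100 = 200 ms
U = Ttrans / (Ttrans + RTT)
U = 2 / (2 + 200)
U = 2 / 202 = 0.009901
U% = 0.99%

0.99


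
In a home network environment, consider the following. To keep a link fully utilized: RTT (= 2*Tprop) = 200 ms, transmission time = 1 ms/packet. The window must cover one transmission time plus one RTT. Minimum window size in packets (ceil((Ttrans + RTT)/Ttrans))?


Given: Ttrans = 1 ms, RTT = 200 ms (= 2 * Tprop, Tprop = 100 ms)
Time until first ACK returns = Ttrans + RTT = 1 + 200 = 201 ms
Need W * Ttrans >= Ttrans + RTT  ->  W >= (Ttrans + RTT) / Ttrans
(Ttrans + RTT) / Ttrans = 201 / 1 = 201
W_min = ceil(201) = 201

201


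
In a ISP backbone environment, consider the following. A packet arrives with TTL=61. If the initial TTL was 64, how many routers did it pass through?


Given: initial TTL = 64, received TTL = 61
Hops = initial TTL - received TTL
Hops = 64 - 61 = 3

3


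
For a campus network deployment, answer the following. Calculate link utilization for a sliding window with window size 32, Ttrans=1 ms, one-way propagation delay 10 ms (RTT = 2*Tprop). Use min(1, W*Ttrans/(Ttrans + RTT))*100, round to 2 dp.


Given: W = 32, Ttrans = 1 ms, RTT = 20 ms (= 2 * Tprop, Tprop = 10 ms)
Cycle time = Ttrans + RTT = 1 + 20 = 21 ms (first packet sent until its ACK returns)
W * Ttrans = 32 * 1 = 32 ms of sending per cycle
W * Ttrans / (Ttrans + RTT) = 32 / 21 = 1.523810
U = min(1, 1.523810) = 1.000000
U% = 100.00%

100.00


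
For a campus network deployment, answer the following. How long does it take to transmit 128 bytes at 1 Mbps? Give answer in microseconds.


Given: packet = 128 bytes, bandwidth = 1 Mbps
Packet in bits = 128 * 8 = 1024 bits
Bandwidth = 1 * 10^6 = 1000000 bps
Time = 1024 / 1000000 seconds
Time in us = 1024 * 10^6 / 1000000 = 1024

1024


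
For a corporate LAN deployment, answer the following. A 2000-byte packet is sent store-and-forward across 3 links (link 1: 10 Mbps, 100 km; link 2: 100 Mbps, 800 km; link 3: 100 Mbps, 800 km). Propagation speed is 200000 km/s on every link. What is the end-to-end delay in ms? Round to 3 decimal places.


Packet = 2000 bytes = 16000 bits. Store-and-forward: sum (t_trans + t_prop) per link.
Link 1: t_trans = 16000/(10*10^6) s = 1.6000 ms; t_prop = 100/200000 s = 0.5000 ms; subtotal = 2.1000 ms
Link 2: t_trans = 16000/(100*10^6) s = 0.1600 ms; t_prop = 800/200000 s = 4.0000 ms; subtotal = 4.1600 ms
Link 3: t_trans = 16000/(100*10^6) s = 0.1600 ms; t_prop = 800/200000 s = 4.0000 ms; subtotal = 4.1600 ms
End-to-end = 2.1000 + 4.1600 + 4.1600 = 10.4200 ms -> 10.420 ms (3 dp)

10.420


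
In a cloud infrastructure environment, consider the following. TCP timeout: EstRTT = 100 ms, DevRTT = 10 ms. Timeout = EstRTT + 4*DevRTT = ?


Given: EstRTT = 100 ms, DevRTT = 10 ms
Timeout = EstRTT + 4 * DevRTT
4 * DevRTT = 4 * 10 = 40
Timeout = 100 + 40 = 140 ms

140


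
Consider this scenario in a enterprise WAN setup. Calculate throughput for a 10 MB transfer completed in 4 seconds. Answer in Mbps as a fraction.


Given: file = 10 MB, time = 4 s
File in Mb = 10 * 8 = 80 Mb
Throughput = 80 / 4 Mbps
Throughput = 20 Mbps

20


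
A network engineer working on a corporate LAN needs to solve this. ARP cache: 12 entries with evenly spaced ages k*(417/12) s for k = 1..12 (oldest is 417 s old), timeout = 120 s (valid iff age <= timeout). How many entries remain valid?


Ages are k * 417/12 s for k = 1..12 (spacing = 34.7500 s).
Entry k is valid iff k * 417/12 <= 120 iff k <= 12 * 120 / 417 = 3.4532
n_valid = floor(3.4532) = 3
(n_stale = 12 - 3 = 9)

3


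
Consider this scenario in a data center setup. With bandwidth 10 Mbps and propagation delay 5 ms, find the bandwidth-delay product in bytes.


Given: bandwidth = 10 Mbps, delay = 5 ms
BDP in bits = 10 * 10^6 * 5 / 1000
BDP in bits = 50000
BDP in bytes = 50000 / 8 = 6250

6250


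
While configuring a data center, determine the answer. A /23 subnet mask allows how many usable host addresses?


Given: subnet mask /23
Host bits = 32 - 23 = 9
Total addresses = 2^9 = 512
Usable hosts = 512 - 2 (network + broadcast) = 510

510


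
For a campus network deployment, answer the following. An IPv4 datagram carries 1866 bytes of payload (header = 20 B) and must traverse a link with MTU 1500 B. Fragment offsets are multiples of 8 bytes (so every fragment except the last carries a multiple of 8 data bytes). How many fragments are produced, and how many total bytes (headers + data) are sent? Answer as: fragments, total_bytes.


Max data per non-final fragment = floor((MTU - header)/8)*8 = floor((1500 - 20)/8)*8 = floor(1480/8)*8 = 1480 B
Final fragment needs no 8-byte alignment: it can carry up to MTU - header = 1480 B
Non-final fragments needed = ceil((payload - 1480) / 1480) = ceil(386/1480) = ceil(0.2608) = 1
Number of fragments = 1 + 1 = 2
Fragment sizes (data): 1 * 1480 B + 386 B (last, 386 <= 1480 OK)
Total bytes sent = payload + n_frags * header = 1866 + 2*20 = 1866 + 40 = 1906 B

2, 1906


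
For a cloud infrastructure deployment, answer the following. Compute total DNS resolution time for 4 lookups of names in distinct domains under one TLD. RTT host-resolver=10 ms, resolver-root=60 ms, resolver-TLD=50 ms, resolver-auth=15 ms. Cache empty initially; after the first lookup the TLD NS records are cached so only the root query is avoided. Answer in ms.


Lookup 1 (cold cache): local + root + TLD + auth = 10 + 60 + 50 + 15 = 135 ms
Lookups 2..4 (TLD NS cached -> skip root; new domain -> still ask TLD and auth): local + TLD + auth = 10 + 50 + 15 = 75 ms each
Remaining 3 lookups: 3 * 75 = 225 ms
Total = 135 + 225 = 360 ms

360


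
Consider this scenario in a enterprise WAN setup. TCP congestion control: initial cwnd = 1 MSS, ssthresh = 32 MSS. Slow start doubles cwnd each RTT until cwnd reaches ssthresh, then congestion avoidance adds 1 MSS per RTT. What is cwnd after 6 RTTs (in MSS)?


RTT 0: cwnd = 1 MSS (initial)
RTT 1: cwnd = 2 MSS (slow start, doubled)
RTT 2: cwnd = 4 MSS (slow start, doubled)
RTT 3: cwnd = 8 MSS (slow start, doubled)
RTT 4: cwnd = 16 MSS (slow start, doubled)
RTT 5: cwnd = 32 MSS (slow start, doubled)
RTT 6: cwnd = 33 MSS (congestion avoidance, +1)

33


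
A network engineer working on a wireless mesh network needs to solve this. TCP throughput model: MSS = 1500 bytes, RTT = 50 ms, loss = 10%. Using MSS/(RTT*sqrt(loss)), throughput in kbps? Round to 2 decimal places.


Given: MSS = 1500 bytes, RTT = 50 ms, loss = 10%
RTT in seconds = 50 / 1000 = 0.05
Loss rate = 10% = 0.1
sqrt(loss) = sqrt(0.1) = 0.316227766017
Throughput (bytes/s) = 1500 / (0.05 * 0.316227766017) = 94868.3298
Throughput (kbps) = 94868.3298 * 8 / 1000 = 758.946638 -> 758.95 kbps (2 dp)

758.95


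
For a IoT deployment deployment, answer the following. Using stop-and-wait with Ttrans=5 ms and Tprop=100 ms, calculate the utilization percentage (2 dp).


Given: Ttrans = 5 ms, Tprop = 100 ms
RTT = 2 * Tprop = 2 * 100 = 200 ms
U = Ttrans / (Ttrans + RTT)
U = 5 / (5 + 200)
U = 5 / 205 = 0.02439
U% = 2.44%

2.44


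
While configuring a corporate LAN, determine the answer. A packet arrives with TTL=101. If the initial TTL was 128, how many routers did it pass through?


Given: initial TTL = 128, received TTL = 101
Hops = initial TTL - received TTL
Hops = 128 - 101 = 27

27


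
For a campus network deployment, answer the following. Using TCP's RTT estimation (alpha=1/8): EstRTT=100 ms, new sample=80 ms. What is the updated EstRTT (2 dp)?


Given: EstRTT = 100 ms, SampleRTT = 80 ms, alpha = 1/8
New EstRTT = (1 - alpha) * EstRTT + alpha * SampleRTT
(7/8) * 100 = 87.5
(1/8) * 80 = 10
New EstRTT = 87.5 + 10 = 97.5 ms -> 97.50 ms (2 dp)

97.50


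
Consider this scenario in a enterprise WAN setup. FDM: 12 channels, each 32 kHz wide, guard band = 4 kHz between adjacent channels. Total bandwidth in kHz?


Given: 12 channels, 32 kHz each, guard = 4 kHz
Channel bandwidth = 12 * 32 = 384 kHz
Guard bands = 11 gaps * 4 kHz = 44 kHz
Total = 384 + 44 = 428 kHz

428


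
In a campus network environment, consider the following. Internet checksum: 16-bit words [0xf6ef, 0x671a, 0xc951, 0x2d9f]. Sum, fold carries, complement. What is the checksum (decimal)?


Given words: [0xf6ef, 0x671a, 0xc951, 0x2d9f]
Step 1: Sum all words
Raw sum = 63215 + 26394 + 51537 + 11679 = 152825
Step 2: Fold carry: (21753 + 2) = 21755
One's complement = ~21755 & 0xFFFF = 43780

43780


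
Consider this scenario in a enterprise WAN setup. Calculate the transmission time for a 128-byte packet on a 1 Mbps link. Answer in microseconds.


Given: packet = 128 bytes, bandwidth = 1 Mbps
Packet in bits = 128 * 8 = 1024 bits
Bandwidth = 1 * 10^6 = 1000000 bps
Time = 1024 / 1000000 seconds
Time in us = 1024 * 10^6 / 1000000 = 1024

1024


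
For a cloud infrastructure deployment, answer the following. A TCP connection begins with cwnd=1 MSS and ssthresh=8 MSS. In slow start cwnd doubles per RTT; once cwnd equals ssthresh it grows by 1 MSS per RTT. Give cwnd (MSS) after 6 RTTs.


RTT 0: cwnd = 1 MSS (initial)
RTT 1: cwnd = 2 MSS (slow start, doubled)
RTT 2: cwnd = 4 MSS (slow start, doubled)
RTT 3: cwnd = 8 MSS (slow start, doubled)
RTT 4: cwnd = 9 MSS (congestion avoidance, +1)
RTT 5: cwnd = 10 MSS (congestion avoidance, +1)
RTT 6: cwnd = 11 MSS (congestion avoidance, +1)

11


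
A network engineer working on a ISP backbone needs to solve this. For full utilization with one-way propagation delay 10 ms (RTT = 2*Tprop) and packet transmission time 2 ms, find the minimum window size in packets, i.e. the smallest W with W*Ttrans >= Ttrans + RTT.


Given: Ttrans = 2 ms, RTT = 20 ms (= 2 * Tprop, Tprop = 10 ms)
Time until first ACK returns = Ttrans + RTT = 2 + 20 = 22 ms
Need W * Ttrans >= Ttrans + RTT  ->  W >= (Ttrans + RTT) / Ttrans
(Ttrans + RTT) / Ttrans = 22 / 2 = 11
W_min = ceil(11) = 11

11


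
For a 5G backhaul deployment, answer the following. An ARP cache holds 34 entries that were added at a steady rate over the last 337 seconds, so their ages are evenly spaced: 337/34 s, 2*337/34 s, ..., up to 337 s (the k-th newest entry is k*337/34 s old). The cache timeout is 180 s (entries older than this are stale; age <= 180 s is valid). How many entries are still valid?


Ages are k * 337/34 s for k = 1..34 (spacing = 9.9118 s).
Entry k is valid iff k * 337/34 <= 180 iff k <= 34 * 180 / 337 = 18.1602
n_valid = floor(18.1602) = 18
(n_stale = 34 - 18 = 16)

18


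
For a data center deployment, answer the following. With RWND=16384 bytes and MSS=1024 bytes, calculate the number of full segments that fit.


Given: RWND = 16384 bytes, MSS = 1024 bytes
Full segments = floor(RWND / MSS)
Full segments = floor(16384 / 1024)
Full segments = floor(16.0) = 16

16


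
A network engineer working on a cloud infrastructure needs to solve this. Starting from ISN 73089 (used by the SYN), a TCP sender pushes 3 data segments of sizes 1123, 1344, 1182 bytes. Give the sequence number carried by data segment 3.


The SYN occupies sequence number ISN = 73089, so the first data byte is ISN + 1 = 73090.
SEQ of data segment i = (ISN + 1) + sum of payload sizes of segments 1..i-1.
Segment 1: SEQ = 73090, payload = 1123 bytes
Segment 2: SEQ = 74213, payload = 1344 bytes
Segment 3: SEQ = 75557, payload = 1182 bytes
SEQ of segment 3 = 73090 + 1123 + 1344 = 75557

75557


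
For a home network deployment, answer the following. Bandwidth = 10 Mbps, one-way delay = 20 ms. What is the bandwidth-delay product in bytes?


Given: bandwidth = 10 Mbps, delay = 20 ms
BDP in bits = 10 * 10^6 * 20 / 1000
BDP in bits = 200000
BDP in bytes = 200000 / 8 = 25000

25000


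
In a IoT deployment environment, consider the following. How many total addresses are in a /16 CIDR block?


Given: CIDR prefix /16
Host bits = 32 - 16 = 16
Total addresses = 2^16 = 65536

65536


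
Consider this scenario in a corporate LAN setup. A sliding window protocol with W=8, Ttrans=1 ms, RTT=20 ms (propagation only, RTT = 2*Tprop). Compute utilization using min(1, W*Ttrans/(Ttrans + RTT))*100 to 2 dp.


Given: W = 8, Ttrans = 1 ms, RTT = 20 ms (= 2 * Tprop, Tprop = 10 ms)
Cycle time = Ttrans + RTT = 1 + 20 = 21 ms (first packet sent until its ACK returns)
W * Ttrans = 8 * 1 = 8 ms of sending per cycle
W * Ttrans / (Ttrans + RTT) = 8 / 21 = 0.380952
U = min(1, 0.380952) = 0.380952
U% = 38.10%

38.10


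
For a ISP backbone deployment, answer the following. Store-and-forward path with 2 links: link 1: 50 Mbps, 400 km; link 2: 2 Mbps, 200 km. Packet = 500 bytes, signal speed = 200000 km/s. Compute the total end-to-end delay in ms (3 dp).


Packet = 500 bytes = 4000 bits. Store-and-forward: sum (t_trans + t_prop) per link.
Link 1: t_trans = 4000/(50*10^6) s = 0.0800 ms; t_prop = 400/200000 s = 2.0000 ms; subtotal = 2.0800 ms
Link 2: t_trans = 4000/(2*10^6) s = 2.0000 ms; t_prop = 200/200000 s = 1.0000 ms; subtotal = 3.0000 ms
End-to-end = 2.0800 + 3.0000 = 5.0800 ms -> 5.080 ms (3 dp)

5.080


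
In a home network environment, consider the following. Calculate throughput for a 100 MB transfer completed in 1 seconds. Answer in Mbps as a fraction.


Given: file = 100 MB, time = 1 s
File in Mb = 100 * 8 = 800 Mb
Throughput = 800 / 1 Mbps
Throughput = 800 Mbps

800


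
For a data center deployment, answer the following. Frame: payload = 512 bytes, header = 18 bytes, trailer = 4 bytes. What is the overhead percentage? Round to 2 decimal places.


Given: payload = 512 B, header = 18 B, trailer = 4 B
Overhead bytes = header + trailer = 18 + 4 = 22
Total frame = payload + overhead = 512 + 22 = 534
Overhead % = 22 / 534 * 100 = 4.1199% -> 4.12% (2 dp)

4.12


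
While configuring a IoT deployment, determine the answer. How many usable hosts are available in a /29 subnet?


Given: subnet mask /29
Host bits = 32 - 29 = 3
Total addresses = 2^3 = 8
Usable hosts = 8 - 2 (network + broadcast) = 6

6


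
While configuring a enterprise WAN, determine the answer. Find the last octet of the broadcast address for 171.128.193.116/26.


Given: IP = 171.128.193.116, prefix = /26
Host bits = 32 - 26 = 6
Network last octet = 116 AND mask = 64
Host part size = 2^6 - 1 = 63
Broadcast last octet = 64 OR 63 = 127

127


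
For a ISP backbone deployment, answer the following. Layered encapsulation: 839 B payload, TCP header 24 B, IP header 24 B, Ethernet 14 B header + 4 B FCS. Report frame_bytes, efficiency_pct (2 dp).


TCP segment = 839 + 24 = 863 B
IP packet = 863 + 24 = 887 B
Ethernet frame = 887 + 14 + 4 = 905 B
Efficiency = app / frame = 839 / 905 = 0.927072 = 92.7072% -> 92.71% (2 dp)

905, 92.71


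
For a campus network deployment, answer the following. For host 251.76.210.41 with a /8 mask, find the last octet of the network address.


Given: IP = 251.76.210.41, prefix = /8
Subnet mask = 255.0.0.0
Last octet of IP: 41
Last octet of mask: 0
Network last octet = 41 AND 0 = 0

0


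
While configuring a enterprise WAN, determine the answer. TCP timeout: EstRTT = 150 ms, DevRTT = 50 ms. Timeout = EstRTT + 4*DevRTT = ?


Given: EstRTT = 150 ms, DevRTT = 50 ms
Timeout = EstRTT + 4 * DevRTT
4 * DevRTT = 4 * 50 = 200
Timeout = 150 + 200 = 350 ms

350


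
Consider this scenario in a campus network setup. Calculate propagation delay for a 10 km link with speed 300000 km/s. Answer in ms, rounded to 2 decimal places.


Given: distance = 10 km, speed = 300000 km/s
Delay = distance / speed = 10 / 300000 seconds
Delay in ms = 10 * 1000 / 300000
Delay = 0.0333 ms
Rounded to 2 dp = 0.03 ms

0.03


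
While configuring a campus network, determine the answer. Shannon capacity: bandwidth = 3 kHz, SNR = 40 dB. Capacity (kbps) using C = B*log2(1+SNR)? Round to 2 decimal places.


Given: B = 3 kHz, SNR = 40 dB
SNR linear = 10^(40/10) = 10000
1 + SNR = 10001
log2(10001) = 13.2878566418
C = 3 * 1000 * 13.2878566418 = 39863.5699 bps
C = 39.863570 kbps -> 39.86 kbps (2 dp)

39.86


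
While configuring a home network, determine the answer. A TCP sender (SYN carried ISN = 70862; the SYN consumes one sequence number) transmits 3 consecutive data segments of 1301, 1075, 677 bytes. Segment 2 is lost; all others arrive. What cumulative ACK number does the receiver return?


SYN uses sequence number 70862; first data byte = ISN + 1 = 70863.
Segment 1: SEQ = 70863, len = 1301 B, covers [70863, 72163]
Segment 2: SEQ = 72164, len = 1075 B, covers [72164, 73238] [LOST]
Segment 3: SEQ = 73239, len = 677 B, covers [73239, 73915]
In-order data received: bytes [70863, 72163] (segments 1..1).
Segment 2 missing -> gap begins at byte 72164; later segments buffered out of order.
Cumulative ACK = next expected in-order byte = 70863 + 1301 = 72164

72164


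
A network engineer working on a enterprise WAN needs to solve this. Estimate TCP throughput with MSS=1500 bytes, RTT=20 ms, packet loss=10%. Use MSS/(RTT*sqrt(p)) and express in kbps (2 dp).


Given: MSS = 1500 bytes, RTT = 20 ms, loss = 10%
RTT in seconds = 20 / 1000 = 0.02
Loss rate = 10% = 0.1
sqrt(loss) = sqrt(0.1) = 0.316227766017
Throughput (bytes/s) = 1500 / (0.02 * 0.316227766017) = 237170.8245
Throughput (kbps) = 237170.8245 * 8 / 1000 = 1897.366596 -> 1897.37 kbps (2 dp)

1897.37
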